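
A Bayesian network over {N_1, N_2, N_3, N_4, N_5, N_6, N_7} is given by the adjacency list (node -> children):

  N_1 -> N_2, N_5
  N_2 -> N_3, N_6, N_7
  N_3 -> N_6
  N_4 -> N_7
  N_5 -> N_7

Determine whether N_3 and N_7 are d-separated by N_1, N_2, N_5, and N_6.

We examine all 4 paths between N_3 and N_7:
Path 1: N_3 ← N_2 → N_7
  N_2 is a fork here and N_2 is conditioned on, so the path is blocked at N_2.
Path 2: N_3 ← N_2 ← N_1 → N_5 → N_7
  N_2 is a chain here and N_2 is conditioned on, so the path is blocked at N_2.
Path 3: N_3 → N_6 ← N_2 → N_7
  N_2 is a fork here and N_2 is conditioned on, so the path is blocked at N_2.
Path 4: N_3 → N_6 ← N_2 ← N_1 → N_5 → N_7
  N_2 is a chain here and N_2 is conditioned on, so the path is blocked at N_2.
All paths are blocked; N_3 ⊥ N_7 | {N_1, N_2, N_5, N_6} holds.

Yes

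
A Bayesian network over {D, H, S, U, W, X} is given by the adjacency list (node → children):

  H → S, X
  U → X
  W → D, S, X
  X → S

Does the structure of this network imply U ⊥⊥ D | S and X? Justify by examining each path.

There are 3 undirected paths between U and D; checking each against the conditioning set {S, X}:
Path 1: U → X → S ← W → D
  X is a chain here and X is conditioned on, so the path is blocked at X.
Path 2: U → X ← H → S ← W → D
  X is a collider and X is conditioned on, which opens it; H is a fork and H is not conditioned on; S is a collider and S is conditioned on, which opens it; W is a fork and W is not conditioned on — no node blocks this path, so it is active.
Path 3: U → X ← W → D
  X is a collider and X is conditioned on, which opens it; W is a fork and W is not conditioned on — no node blocks this path, so it is active.
At least one path is unblocked, so d-separation fails.

No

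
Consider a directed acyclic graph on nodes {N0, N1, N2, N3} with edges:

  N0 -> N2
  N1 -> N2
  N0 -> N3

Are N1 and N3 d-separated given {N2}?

The only undirected path from N1 to N3 is:
Path 1: N1 → N2 ← N0 → N3
  N2 is a collider and N2 is conditioned on, which opens it; N0 is a fork and N0 is not conditioned on — no node blocks this path, so it is active.
Because an active path exists, N1 and N3 are not d-separated.

No — N1 and N3 are not d-separated given {N2}.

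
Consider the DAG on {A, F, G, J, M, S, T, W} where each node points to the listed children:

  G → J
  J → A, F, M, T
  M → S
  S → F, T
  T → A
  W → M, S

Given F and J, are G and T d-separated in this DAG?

Yes

5 paths connect G and T; each must be blocked for d-separation to hold:
Path 1: G → J → M → S → T
  J is a chain here and J is conditioned on, so the path is blocked at J.
Path 2: G → J → M ← W → S → T
  J is a chain here and J is conditioned on, so the path is blocked at J.
Path 3: G → J → A ← T
  J is a chain here and J is conditioned on, so the path is blocked at J.
Path 4: G → J → F ← S → T
  J is a chain here and J is conditioned on, so the path is blocked at J.
Path 5: G → J → T
  J is a chain here and J is conditioned on, so the path is blocked at J.
Every path is blocked, so G and T are d-separated given {F, J}.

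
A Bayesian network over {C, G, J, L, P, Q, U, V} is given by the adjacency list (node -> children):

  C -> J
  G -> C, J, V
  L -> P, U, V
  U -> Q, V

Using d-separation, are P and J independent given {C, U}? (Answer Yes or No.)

Yes

Enumerating the 4 paths from P to J and testing each for blocking by {C, U}:
Path 1: P ← L → V ← G → J
  V is a collider here and neither V nor any of its descendants is conditioned on, so the collider stays closed — the path is blocked at V.
Path 2: P ← L → V ← G → C → J
  V is a collider here and neither V nor any of its descendants is conditioned on, so the collider stays closed — the path is blocked at V.
Path 3: P ← L → U → V ← G → J
  U is a chain here and U is conditioned on, so the path is blocked at U.
Path 4: P ← L → U → V ← G → C → J
  U is a chain here and U is conditioned on, so the path is blocked at U.
All paths are blocked; P ⊥ J | {C, U} holds.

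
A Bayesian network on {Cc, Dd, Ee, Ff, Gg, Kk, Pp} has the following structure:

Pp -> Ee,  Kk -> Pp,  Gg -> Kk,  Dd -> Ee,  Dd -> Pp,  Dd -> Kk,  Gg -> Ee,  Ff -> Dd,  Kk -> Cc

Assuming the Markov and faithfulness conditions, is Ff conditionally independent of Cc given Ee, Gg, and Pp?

5 paths connect Ff and Cc; each must be blocked for d-separation to hold:
  1. Ff → Dd → Ee ← Gg → Kk → Cc — Dd:chain[open]; Ee:collider[open]; Gg:fork[blocks]; Kk:chain[open] ⇒ blocked
  2. Ff → Dd → Ee ← Pp ← Kk → Cc — Dd:chain[open]; Ee:collider[open]; Pp:chain[blocks]; Kk:fork[open] ⇒ blocked
  3. Ff → Dd → Kk → Cc — Dd:chain[open]; Kk:chain[open] ⇒ active
  4. Ff → Dd → Pp → Ee ← Gg → Kk → Cc — Dd:chain[open]; Pp:chain[blocks]; Ee:collider[open]; Gg:fork[blocks]; Kk:chain[open] ⇒ blocked
  5. Ff → Dd → Pp ← Kk → Cc — Dd:chain[open]; Pp:collider[open]; Kk:fork[open] ⇒ active
Since the path Ff → Dd → Kk → Cc is active, Ff and Cc are not d-separated given {Ee, Gg, Pp}.

No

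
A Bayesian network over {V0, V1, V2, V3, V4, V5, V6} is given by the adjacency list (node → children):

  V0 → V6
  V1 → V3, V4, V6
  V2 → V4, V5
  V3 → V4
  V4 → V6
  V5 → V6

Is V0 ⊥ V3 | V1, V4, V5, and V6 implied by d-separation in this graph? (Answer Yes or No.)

6 paths connect V0 and V3; each must be blocked for d-separation to hold:
  1. V0 → V6 ← V5 ← V2 → V4 ← V3 — V6:collider[open]; V5:chain[blocks]; V2:fork[open]; V4:collider[open] ⇒ blocked
  2. V0 → V6 ← V5 ← V2 → V4 ← V1 → V3 — V6:collider[open]; V5:chain[blocks]; V2:fork[open]; V4:collider[open]; V1:fork[blocks] ⇒ blocked
  3. V0 → V6 ← V4 ← V3 — V6:collider[open]; V4:chain[blocks] ⇒ blocked
  4. V0 → V6 ← V4 ← V1 → V3 — V6:collider[open]; V4:chain[blocks]; V1:fork[blocks] ⇒ blocked
  5. V0 → V6 ← V1 → V4 ← V3 — V6:collider[open]; V1:fork[blocks]; V4:collider[open] ⇒ blocked
  6. V0 → V6 ← V1 → V3 — V6:collider[open]; V1:fork[blocks] ⇒ blocked
All paths are blocked; V0 ⊥ V3 | {V1, V4, V5, V6} holds.

Yes — V0 and V3 are d-separated given {V1, V4, V5, V6}.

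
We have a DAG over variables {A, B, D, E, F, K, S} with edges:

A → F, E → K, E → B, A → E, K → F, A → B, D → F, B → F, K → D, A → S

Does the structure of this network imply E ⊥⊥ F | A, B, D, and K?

6 paths connect E and F; each must be blocked for d-separation to hold:
  1. E → K → D → F — K:chain[blocks]; D:chain[blocks] ⇒ blocked
  2. E → K → F — K:chain[blocks] ⇒ blocked
  3. E → B → F — B:chain[blocks] ⇒ blocked
  4. E → B ← A → F — B:collider[open]; A:fork[blocks] ⇒ blocked
  5. E ← A → F — A:fork[blocks] ⇒ blocked
  6. E ← A → B → F — A:fork[blocks]; B:chain[blocks] ⇒ blocked
All paths are blocked; E ⊥ F | {A, B, D, K} holds.

Yes — E and F are d-separated given {A, B, D, K}.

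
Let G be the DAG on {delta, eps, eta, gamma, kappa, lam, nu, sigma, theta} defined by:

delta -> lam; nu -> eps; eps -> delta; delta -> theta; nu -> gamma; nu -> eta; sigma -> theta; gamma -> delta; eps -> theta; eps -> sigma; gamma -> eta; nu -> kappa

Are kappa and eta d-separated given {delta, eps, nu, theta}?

5 paths connect kappa and eta; each must be blocked for d-separation to hold:
  1. kappa ← nu → eps → theta ← delta ← gamma → eta — nu:fork[blocks]; eps:chain[blocks]; theta:collider[open]; delta:chain[blocks]; gamma:fork[open] ⇒ blocked
  2. kappa ← nu → eps → delta ← gamma → eta — nu:fork[blocks]; eps:chain[blocks]; delta:collider[open]; gamma:fork[open] ⇒ blocked
  3. kappa ← nu → eps → sigma → theta ← delta ← gamma → eta — nu:fork[blocks]; eps:chain[blocks]; sigma:chain[open]; theta:collider[open]; delta:chain[blocks]; gamma:fork[open] ⇒ blocked
  4. kappa ← nu → eta — nu:fork[blocks] ⇒ blocked
  5. kappa ← nu → gamma → eta — nu:fork[blocks]; gamma:chain[open] ⇒ blocked
Every path is blocked, so kappa and eta are d-separated given {delta, eps, nu, theta}.

Yes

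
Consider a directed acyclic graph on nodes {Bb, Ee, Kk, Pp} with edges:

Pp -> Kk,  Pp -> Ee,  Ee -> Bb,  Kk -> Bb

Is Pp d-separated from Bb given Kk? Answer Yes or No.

No

2 paths connect Pp and Bb; each must be blocked for d-separation to hold:
Path 1: Pp → Kk → Bb
  Kk is a chain here and Kk is conditioned on, so the path is blocked at Kk.
Path 2: Pp → Ee → Bb
  Ee is a chain and Ee is not conditioned on — no node blocks this path, so it is active.
At least one path is unblocked, so d-separation fails.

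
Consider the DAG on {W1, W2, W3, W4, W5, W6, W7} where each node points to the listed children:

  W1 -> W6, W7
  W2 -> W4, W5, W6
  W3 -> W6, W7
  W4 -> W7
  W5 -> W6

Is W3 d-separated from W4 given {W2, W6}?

We examine all 6 paths between W3 and W4:
Path 1: W3 → W7 ← W4
  W7 is a collider here and neither W7 nor any of its descendants is conditioned on, so the collider stays closed — the path is blocked at W7.
Path 2: W3 → W7 ← W1 → W6 ← W2 → W4
  W7 is a collider here and neither W7 nor any of its descendants is conditioned on, so the collider stays closed — the path is blocked at W7.
Path 3: W3 → W7 ← W1 → W6 ← W5 ← W2 → W4
  W7 is a collider here and neither W7 nor any of its descendants is conditioned on, so the collider stays closed — the path is blocked at W7.
Path 4: W3 → W6 ← W2 → W4
  W2 is a fork here and W2 is conditioned on, so the path is blocked at W2.
Path 5: W3 → W6 ← W5 ← W2 → W4
  W2 is a fork here and W2 is conditioned on, so the path is blocked at W2.
Path 6: W3 → W6 ← W1 → W7 ← W4
  W7 is a collider here and neither W7 nor any of its descendants is conditioned on, so the collider stays closed — the path is blocked at W7.
Since every path is blocked, d-separation holds.

Yes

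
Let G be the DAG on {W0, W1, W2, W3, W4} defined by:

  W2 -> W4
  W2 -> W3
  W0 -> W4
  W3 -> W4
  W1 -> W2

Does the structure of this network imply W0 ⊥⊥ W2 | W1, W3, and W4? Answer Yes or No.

No

Enumerating the 2 paths from W0 to W2 and testing each for blocking by {W1, W3, W4}:
  1. W0 → W4 ← W3 ← W2 — W4:collider[open]; W3:chain[blocks] ⇒ blocked
  2. W0 → W4 ← W2 — W4:collider[open] ⇒ active
At least one path is unblocked, so d-separation fails.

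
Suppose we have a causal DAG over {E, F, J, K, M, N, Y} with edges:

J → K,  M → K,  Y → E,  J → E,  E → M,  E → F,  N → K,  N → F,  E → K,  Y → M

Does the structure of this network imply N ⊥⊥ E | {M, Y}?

Yes

There are 5 undirected paths between N and E; checking each against the conditioning set {M, Y}:
  1. N → F ← E — F:collider[blocks] ⇒ blocked
  2. N → K ← E — K:collider[blocks] ⇒ blocked
  3. N → K ← J → E — K:collider[blocks]; J:fork[open] ⇒ blocked
  4. N → K ← M ← Y → E — K:collider[blocks]; M:chain[blocks]; Y:fork[blocks] ⇒ blocked
  5. N → K ← M ← E — K:collider[blocks]; M:chain[blocks] ⇒ blocked
Every path is blocked, so N and E are d-separated given {M, Y}.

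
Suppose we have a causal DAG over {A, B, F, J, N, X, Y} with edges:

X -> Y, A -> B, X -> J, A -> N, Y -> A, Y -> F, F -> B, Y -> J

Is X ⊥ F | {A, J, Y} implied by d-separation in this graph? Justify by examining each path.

Yes

Enumerating the 4 paths from X to F and testing each for blocking by {A, J, Y}:
Path 1: X → Y → F
  Y is a chain here and Y is conditioned on, so the path is blocked at Y.
Path 2: X → Y → A → B ← F
  Y is a chain here and Y is conditioned on, so the path is blocked at Y.
Path 3: X → J ← Y → F
  Y is a fork here and Y is conditioned on, so the path is blocked at Y.
Path 4: X → J ← Y → A → B ← F
  Y is a fork here and Y is conditioned on, so the path is blocked at Y.
Since every path is blocked, d-separation holds.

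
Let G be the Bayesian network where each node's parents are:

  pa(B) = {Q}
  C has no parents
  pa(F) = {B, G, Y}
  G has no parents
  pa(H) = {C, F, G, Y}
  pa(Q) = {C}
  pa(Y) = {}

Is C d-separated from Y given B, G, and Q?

Enumerating the 6 paths from C to Y and testing each for blocking by {B, G, Q}:
Path 1: C → H ← F ← Y
  H is a collider here and neither H nor any of its descendants is conditioned on, so the collider stays closed — the path is blocked at H.
Path 2: C → H ← Y
  H is a collider here and neither H nor any of its descendants is conditioned on, so the collider stays closed — the path is blocked at H.
Path 3: C → H ← G → F ← Y
  H is a collider here and neither H nor any of its descendants is conditioned on, so the collider stays closed — the path is blocked at H.
Path 4: C → Q → B → F → H ← Y
  Q is a chain here and Q is conditioned on, so the path is blocked at Q.
Path 5: C → Q → B → F ← Y
  Q is a chain here and Q is conditioned on, so the path is blocked at Q.
Path 6: C → Q → B → F ← G → H ← Y
  Q is a chain here and Q is conditioned on, so the path is blocked at Q.
Since every path is blocked, d-separation holds.

Yes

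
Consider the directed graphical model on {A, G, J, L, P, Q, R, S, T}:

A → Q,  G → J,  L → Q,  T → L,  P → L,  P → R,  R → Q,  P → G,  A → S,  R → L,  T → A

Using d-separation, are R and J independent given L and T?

We examine all 4 paths between R and J:
Path 1: R → Q ← L ← P → G → J
  Q is a collider here and neither Q nor any of its descendants is conditioned on, so the collider stays closed — the path is blocked at Q.
Path 2: R → Q ← A ← T → L ← P → G → J
  Q is a collider here and neither Q nor any of its descendants is conditioned on, so the collider stays closed — the path is blocked at Q.
Path 3: R ← P → G → J
  P is a fork and P is not conditioned on; G is a chain and G is not conditioned on — no node blocks this path, so it is active.
Path 4: R → L ← P → G → J
  L is a collider and L is conditioned on, which opens it; P is a fork and P is not conditioned on; G is a chain and G is not conditioned on — no node blocks this path, so it is active.
At least one path is unblocked, so d-separation fails.

No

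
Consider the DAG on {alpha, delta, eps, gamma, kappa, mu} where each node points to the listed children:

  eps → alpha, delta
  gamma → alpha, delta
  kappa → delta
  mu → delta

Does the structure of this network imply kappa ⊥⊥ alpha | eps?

Yes

There are 2 undirected paths between kappa and alpha; checking each against the conditioning set {eps}:
  1. kappa → delta ← eps → alpha — delta:collider[blocks]; eps:fork[blocks] ⇒ blocked
  2. kappa → delta ← gamma → alpha — delta:collider[blocks]; gamma:fork[open] ⇒ blocked
All paths are blocked; kappa ⊥ alpha | {eps} holds.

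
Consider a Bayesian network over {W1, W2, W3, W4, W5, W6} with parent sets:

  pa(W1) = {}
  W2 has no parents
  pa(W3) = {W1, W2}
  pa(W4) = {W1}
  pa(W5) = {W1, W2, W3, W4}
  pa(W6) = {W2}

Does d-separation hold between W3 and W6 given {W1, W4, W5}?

There are 4 undirected paths between W3 and W6; checking each against the conditioning set {W1, W4, W5}:
  1. W3 ← W1 → W4 → W5 ← W2 → W6 — W1:fork[blocks]; W4:chain[blocks]; W5:collider[open]; W2:fork[open] ⇒ blocked
  2. W3 ← W1 → W5 ← W2 → W6 — W1:fork[blocks]; W5:collider[open]; W2:fork[open] ⇒ blocked
  3. W3 ← W2 → W6 — W2:fork[open] ⇒ active
  4. W3 → W5 ← W2 → W6 — W5:collider[open]; W2:fork[open] ⇒ active
Since the path W3 ← W2 → W6 is active, W3 and W6 are not d-separated given {W1, W4, W5}.

No — W3 and W6 are not d-separated given {W1, W4, W5}.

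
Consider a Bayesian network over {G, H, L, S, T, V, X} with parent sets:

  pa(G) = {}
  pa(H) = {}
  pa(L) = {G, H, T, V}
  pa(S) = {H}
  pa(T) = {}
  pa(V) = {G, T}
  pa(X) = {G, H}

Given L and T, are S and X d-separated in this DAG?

There are 4 undirected paths between S and X; checking each against the conditioning set {L, T}:
Path 1: S ← H → L ← V ← G → X
  H is a fork and H is not conditioned on; L is a collider and L is conditioned on, which opens it; V is a chain and V is not conditioned on; G is a fork and G is not conditioned on — no node blocks this path, so it is active.
Path 2: S ← H → L ← T → V ← G → X
  T is a fork here and T is conditioned on, so the path is blocked at T.
Path 3: S ← H → L ← G → X
  H is a fork and H is not conditioned on; L is a collider and L is conditioned on, which opens it; G is a fork and G is not conditioned on — no node blocks this path, so it is active.
Path 4: S ← H → X
  H is a fork and H is not conditioned on — no node blocks this path, so it is active.
Since the path S ← H → L ← V ← G → X is active, S and X are not d-separated given {L, T}.

No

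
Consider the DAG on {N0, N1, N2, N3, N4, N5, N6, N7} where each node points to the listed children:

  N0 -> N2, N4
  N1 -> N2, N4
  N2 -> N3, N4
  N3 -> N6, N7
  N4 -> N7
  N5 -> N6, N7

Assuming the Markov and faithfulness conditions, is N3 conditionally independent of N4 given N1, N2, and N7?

No

5 paths connect N3 and N4; each must be blocked for d-separation to hold:
  1. N3 → N6 ← N5 → N7 ← N4 — N6:collider[blocks]; N5:fork[open]; N7:collider[open] ⇒ blocked
  2. N3 → N7 ← N4 — N7:collider[open] ⇒ active
  3. N3 ← N2 ← N0 → N4 — N2:chain[blocks]; N0:fork[open] ⇒ blocked
  4. N3 ← N2 → N4 — N2:fork[blocks] ⇒ blocked
  5. N3 ← N2 ← N1 → N4 — N2:chain[blocks]; N1:fork[blocks] ⇒ blocked
Because an active path exists, N3 and N4 are not d-separated.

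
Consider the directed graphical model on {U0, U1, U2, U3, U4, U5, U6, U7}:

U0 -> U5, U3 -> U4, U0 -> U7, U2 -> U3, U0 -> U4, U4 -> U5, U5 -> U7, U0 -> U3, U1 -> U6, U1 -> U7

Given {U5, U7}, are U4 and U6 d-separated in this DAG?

We examine all 6 paths between U4 and U6:
Path 1: U4 ← U0 → U7 ← U1 → U6
  U0 is a fork and U0 is not conditioned on; U7 is a collider and U7 is conditioned on, which opens it; U1 is a fork and U1 is not conditioned on — no node blocks this path, so it is active.
Path 2: U4 ← U0 → U5 → U7 ← U1 → U6
  U5 is a chain here and U5 is conditioned on, so the path is blocked at U5.
Path 3: U4 → U5 ← U0 → U7 ← U1 → U6
  U5 is a collider and U5 is conditioned on, which opens it; U0 is a fork and U0 is not conditioned on; U7 is a collider and U7 is conditioned on, which opens it; U1 is a fork and U1 is not conditioned on — no node blocks this path, so it is active.
Path 4: U4 → U5 → U7 ← U1 → U6
  U5 is a chain here and U5 is conditioned on, so the path is blocked at U5.
Path 5: U4 ← U3 ← U0 → U7 ← U1 → U6
  U3 is a chain and U3 is not conditioned on; U0 is a fork and U0 is not conditioned on; U7 is a collider and U7 is conditioned on, which opens it; U1 is a fork and U1 is not conditioned on — no node blocks this path, so it is active.
Path 6: U4 ← U3 ← U0 → U5 → U7 ← U1 → U6
  U5 is a chain here and U5 is conditioned on, so the path is blocked at U5.
At least one path is unblocked, so d-separation fails.

No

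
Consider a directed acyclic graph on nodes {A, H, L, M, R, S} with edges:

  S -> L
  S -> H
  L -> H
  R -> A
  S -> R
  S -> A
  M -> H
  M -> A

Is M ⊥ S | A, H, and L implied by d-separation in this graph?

4 paths connect M and S; each must be blocked for d-separation to hold:
Path 1: M → A ← R ← S
  A is a collider and A is conditioned on, which opens it; R is a chain and R is not conditioned on — no node blocks this path, so it is active.
Path 2: M → A ← S
  A is a collider and A is conditioned on, which opens it — no node blocks this path, so it is active.
Path 3: M → H ← S
  H is a collider and H is conditioned on, which opens it — no node blocks this path, so it is active.
Path 4: M → H ← L ← S
  L is a chain here and L is conditioned on, so the path is blocked at L.
Since the path M → A ← R ← S is active, M and S are not d-separated given {A, H, L}.

No — M and S are not d-separated given {A, H, L}.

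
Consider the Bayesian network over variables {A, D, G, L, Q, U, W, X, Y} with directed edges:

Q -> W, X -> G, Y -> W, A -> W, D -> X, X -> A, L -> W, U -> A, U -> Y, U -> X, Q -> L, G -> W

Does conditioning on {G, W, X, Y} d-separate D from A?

We examine all 5 paths between D and A:
Path 1: D → X → A
  X is a chain here and X is conditioned on, so the path is blocked at X.
Path 2: D → X → G → W ← A
  X is a chain here and X is conditioned on, so the path is blocked at X.
Path 3: D → X → G → W ← Y ← U → A
  X is a chain here and X is conditioned on, so the path is blocked at X.
Path 4: D → X ← U → A
  X is a collider and X is conditioned on, which opens it; U is a fork and U is not conditioned on — no node blocks this path, so it is active.
Path 5: D → X ← U → Y → W ← A
  Y is a chain here and Y is conditioned on, so the path is blocked at Y.
Since the path D → X ← U → A is active, D and A are not d-separated given {G, W, X, Y}.

No — D and A are not d-separated given {G, W, X, Y}.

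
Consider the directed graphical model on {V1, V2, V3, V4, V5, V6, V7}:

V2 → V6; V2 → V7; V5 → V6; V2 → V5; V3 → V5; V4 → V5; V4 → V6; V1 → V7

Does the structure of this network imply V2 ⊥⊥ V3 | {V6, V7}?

No — V2 and V3 are not d-separated given {V6, V7}.

3 paths connect V2 and V3; each must be blocked for d-separation to hold:
Path 1: V2 → V5 ← V3
  V5 is a collider and its descendant V6 is conditioned on, which opens it — no node blocks this path, so it is active.
Path 2: V2 → V6 ← V5 ← V3
  V6 is a collider and V6 is conditioned on, which opens it; V5 is a chain and V5 is not conditioned on — no node blocks this path, so it is active.
Path 3: V2 → V6 ← V4 → V5 ← V3
  V6 is a collider and V6 is conditioned on, which opens it; V4 is a fork and V4 is not conditioned on; V5 is a collider and its descendant V6 is conditioned on, which opens it — no node blocks this path, so it is active.
At least one path is unblocked, so d-separation fails.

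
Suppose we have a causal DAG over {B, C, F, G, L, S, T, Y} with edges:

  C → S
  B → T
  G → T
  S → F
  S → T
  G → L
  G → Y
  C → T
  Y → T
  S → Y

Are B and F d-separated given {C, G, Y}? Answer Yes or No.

Yes

There are 4 undirected paths between B and F; checking each against the conditioning set {C, G, Y}:
  1. B → T ← G → Y ← S → F — T:collider[blocks]; G:fork[blocks]; Y:collider[open]; S:fork[open] ⇒ blocked
  2. B → T ← S → F — T:collider[blocks]; S:fork[open] ⇒ blocked
  3. B → T ← Y ← S → F — T:collider[blocks]; Y:chain[blocks]; S:fork[open] ⇒ blocked
  4. B → T ← C → S → F — T:collider[blocks]; C:fork[blocks]; S:chain[open] ⇒ blocked
Since every path is blocked, d-separation holds.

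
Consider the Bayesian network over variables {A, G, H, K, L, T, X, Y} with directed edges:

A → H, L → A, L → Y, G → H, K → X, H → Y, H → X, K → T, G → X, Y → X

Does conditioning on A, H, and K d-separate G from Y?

Yes

We examine all 6 paths between G and Y:
Path 1: G → X ← Y
  X is a collider here and neither X nor any of its descendants is conditioned on, so the collider stays closed — the path is blocked at X.
Path 2: G → X ← H → Y
  X is a collider here and neither X nor any of its descendants is conditioned on, so the collider stays closed — the path is blocked at X.
Path 3: G → X ← H ← A ← L → Y
  X is a collider here and neither X nor any of its descendants is conditioned on, so the collider stays closed — the path is blocked at X.
Path 4: G → H → Y
  H is a chain here and H is conditioned on, so the path is blocked at H.
Path 5: G → H ← A ← L → Y
  A is a chain here and A is conditioned on, so the path is blocked at A.
Path 6: G → H → X ← Y
  H is a chain here and H is conditioned on, so the path is blocked at H.
Every path is blocked, so G and Y are d-separated given {A, H, K}.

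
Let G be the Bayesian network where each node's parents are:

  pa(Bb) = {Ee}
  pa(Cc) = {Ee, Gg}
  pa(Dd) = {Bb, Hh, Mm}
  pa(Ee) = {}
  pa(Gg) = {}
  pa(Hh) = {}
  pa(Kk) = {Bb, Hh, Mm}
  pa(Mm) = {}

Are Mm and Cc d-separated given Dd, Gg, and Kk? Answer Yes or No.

No — Mm and Cc are not d-separated given {Dd, Gg, Kk}.

Enumerating the 4 paths from Mm to Cc and testing each for blocking by {Dd, Gg, Kk}:
Path 1: Mm → Kk ← Hh → Dd ← Bb ← Ee → Cc
  Kk is a collider and Kk is conditioned on, which opens it; Hh is a fork and Hh is not conditioned on; Dd is a collider and Dd is conditioned on, which opens it; Bb is a chain and Bb is not conditioned on; Ee is a fork and Ee is not conditioned on — no node blocks this path, so it is active.
Path 2: Mm → Kk ← Bb ← Ee → Cc
  Kk is a collider and Kk is conditioned on, which opens it; Bb is a chain and Bb is not conditioned on; Ee is a fork and Ee is not conditioned on — no node blocks this path, so it is active.
Path 3: Mm → Dd ← Hh → Kk ← Bb ← Ee → Cc
  Dd is a collider and Dd is conditioned on, which opens it; Hh is a fork and Hh is not conditioned on; Kk is a collider and Kk is conditioned on, which opens it; Bb is a chain and Bb is not conditioned on; Ee is a fork and Ee is not conditioned on — no node blocks this path, so it is active.
Path 4: Mm → Dd ← Bb ← Ee → Cc
  Dd is a collider and Dd is conditioned on, which opens it; Bb is a chain and Bb is not conditioned on; Ee is a fork and Ee is not conditioned on — no node blocks this path, so it is active.
Since the path Mm → Kk ← Hh → Dd ← Bb ← Ee → Cc is active, Mm and Cc are not d-separated given {Dd, Gg, Kk}.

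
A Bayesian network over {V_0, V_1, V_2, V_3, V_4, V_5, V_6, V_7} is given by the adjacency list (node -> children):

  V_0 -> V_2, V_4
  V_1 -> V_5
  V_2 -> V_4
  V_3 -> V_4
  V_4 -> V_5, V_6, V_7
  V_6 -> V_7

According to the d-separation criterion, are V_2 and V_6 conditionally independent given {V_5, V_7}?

We examine all 4 paths between V_2 and V_6:
Path 1: V_2 ← V_0 → V_4 → V_7 ← V_6
  V_0 is a fork and V_0 is not conditioned on; V_4 is a chain and V_4 is not conditioned on; V_7 is a collider and V_7 is conditioned on, which opens it — no node blocks this path, so it is active.
Path 2: V_2 ← V_0 → V_4 → V_6
  V_0 is a fork and V_0 is not conditioned on; V_4 is a chain and V_4 is not conditioned on — no node blocks this path, so it is active.
Path 3: V_2 → V_4 → V_7 ← V_6
  V_4 is a chain and V_4 is not conditioned on; V_7 is a collider and V_7 is conditioned on, which opens it — no node blocks this path, so it is active.
Path 4: V_2 → V_4 → V_6
  V_4 is a chain and V_4 is not conditioned on — no node blocks this path, so it is active.
Because an active path exists, V_2 and V_6 are not d-separated.

No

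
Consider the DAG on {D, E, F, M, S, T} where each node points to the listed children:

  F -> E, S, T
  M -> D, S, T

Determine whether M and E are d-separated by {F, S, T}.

2 paths connect M and E; each must be blocked for d-separation to hold:
Path 1: M → S ← F → E
  F is a fork here and F is conditioned on, so the path is blocked at F.
Path 2: M → T ← F → E
  F is a fork here and F is conditioned on, so the path is blocked at F.
Every path is blocked, so M and E are d-separated given {F, S, T}.

Yes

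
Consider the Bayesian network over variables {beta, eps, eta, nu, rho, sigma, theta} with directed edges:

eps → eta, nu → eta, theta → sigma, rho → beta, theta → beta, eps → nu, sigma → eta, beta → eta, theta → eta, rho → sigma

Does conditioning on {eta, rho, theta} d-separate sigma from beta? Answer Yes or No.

No

We examine all 5 paths between sigma and beta:
Path 1: sigma ← rho → beta
  rho is a fork here and rho is conditioned on, so the path is blocked at rho.
Path 2: sigma ← theta → beta
  theta is a fork here and theta is conditioned on, so the path is blocked at theta.
Path 3: sigma ← theta → eta ← beta
  theta is a fork here and theta is conditioned on, so the path is blocked at theta.
Path 4: sigma → eta ← beta
  eta is a collider and eta is conditioned on, which opens it — no node blocks this path, so it is active.
Path 5: sigma → eta ← theta → beta
  theta is a fork here and theta is conditioned on, so the path is blocked at theta.
Since the path sigma → eta ← beta is active, sigma and beta are not d-separated given {eta, rho, theta}.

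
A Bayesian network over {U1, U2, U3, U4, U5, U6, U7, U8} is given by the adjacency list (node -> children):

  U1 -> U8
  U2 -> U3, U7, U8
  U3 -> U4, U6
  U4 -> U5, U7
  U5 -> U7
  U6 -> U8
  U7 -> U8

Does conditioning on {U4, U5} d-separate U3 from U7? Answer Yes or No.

Enumerating the 6 paths from U3 to U7 and testing each for blocking by {U4, U5}:
  1. U3 → U4 → U7 — U4:chain[blocks] ⇒ blocked
  2. U3 → U4 → U5 → U7 — U4:chain[blocks]; U5:chain[blocks] ⇒ blocked
  3. U3 → U6 → U8 ← U7 — U6:chain[open]; U8:collider[blocks] ⇒ blocked
  4. U3 → U6 → U8 ← U2 → U7 — U6:chain[open]; U8:collider[blocks]; U2:fork[open] ⇒ blocked
  5. U3 ← U2 → U8 ← U7 — U2:fork[open]; U8:collider[blocks] ⇒ blocked
  6. U3 ← U2 → U7 — U2:fork[open] ⇒ active
Since the path U3 ← U2 → U7 is active, U3 and U7 are not d-separated given {U4, U5}.

No — U3 and U7 are not d-separated given {U4, U5}.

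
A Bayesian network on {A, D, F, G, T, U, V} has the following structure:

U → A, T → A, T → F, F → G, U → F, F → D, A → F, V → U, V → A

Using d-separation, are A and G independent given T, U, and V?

There are 4 undirected paths between A and G; checking each against the conditioning set {T, U, V}:
Path 1: A ← U → F → G
  U is a fork here and U is conditioned on, so the path is blocked at U.
Path 2: A ← T → F → G
  T is a fork here and T is conditioned on, so the path is blocked at T.
Path 3: A → F → G
  F is a chain and F is not conditioned on — no node blocks this path, so it is active.
Path 4: A ← V → U → F → G
  V is a fork here and V is conditioned on, so the path is blocked at V.
Because an active path exists, A and G are not d-separated.

No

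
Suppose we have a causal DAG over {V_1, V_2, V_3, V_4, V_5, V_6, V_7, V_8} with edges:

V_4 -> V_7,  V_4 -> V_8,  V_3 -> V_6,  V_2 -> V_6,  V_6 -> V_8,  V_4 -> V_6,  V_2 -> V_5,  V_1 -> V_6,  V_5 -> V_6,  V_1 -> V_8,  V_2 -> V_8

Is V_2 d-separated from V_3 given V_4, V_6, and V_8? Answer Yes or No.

5 paths connect V_2 and V_3; each must be blocked for d-separation to hold:
Path 1: V_2 → V_8 ← V_1 → V_6 ← V_3
  V_8 is a collider and V_8 is conditioned on, which opens it; V_1 is a fork and V_1 is not conditioned on; V_6 is a collider and V_6 is conditioned on, which opens it — no node blocks this path, so it is active.
Path 2: V_2 → V_8 ← V_6 ← V_3
  V_6 is a chain here and V_6 is conditioned on, so the path is blocked at V_6.
Path 3: V_2 → V_8 ← V_4 → V_6 ← V_3
  V_4 is a fork here and V_4 is conditioned on, so the path is blocked at V_4.
Path 4: V_2 → V_6 ← V_3
  V_6 is a collider and V_6 is conditioned on, which opens it — no node blocks this path, so it is active.
Path 5: V_2 → V_5 → V_6 ← V_3
  V_5 is a chain and V_5 is not conditioned on; V_6 is a collider and V_6 is conditioned on, which opens it — no node blocks this path, so it is active.
At least one path is unblocked, so d-separation fails.

No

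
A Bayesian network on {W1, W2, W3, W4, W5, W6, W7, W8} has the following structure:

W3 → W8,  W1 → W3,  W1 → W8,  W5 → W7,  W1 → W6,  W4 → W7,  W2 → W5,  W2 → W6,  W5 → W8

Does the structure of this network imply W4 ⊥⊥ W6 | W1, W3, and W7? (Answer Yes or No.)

We examine all 3 paths between W4 and W6:
  1. W4 → W7 ← W5 ← W2 → W6 — W7:collider[open]; W5:chain[open]; W2:fork[open] ⇒ active
  2. W4 → W7 ← W5 → W8 ← W3 ← W1 → W6 — W7:collider[open]; W5:fork[open]; W8:collider[blocks]; W3:chain[blocks]; W1:fork[blocks] ⇒ blocked
  3. W4 → W7 ← W5 → W8 ← W1 → W6 — W7:collider[open]; W5:fork[open]; W8:collider[blocks]; W1:fork[blocks] ⇒ blocked
At least one path is unblocked, so d-separation fails.

No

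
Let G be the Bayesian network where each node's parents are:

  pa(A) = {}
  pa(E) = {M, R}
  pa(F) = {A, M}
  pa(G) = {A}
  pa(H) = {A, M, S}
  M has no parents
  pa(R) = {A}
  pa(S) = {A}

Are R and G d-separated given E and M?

We examine all 4 paths between R and G:
  1. R ← A → G — A:fork[open] ⇒ active
  2. R → E ← M → F ← A → G — E:collider[open]; M:fork[blocks]; F:collider[blocks]; A:fork[open] ⇒ blocked
  3. R → E ← M → H ← S ← A → G — E:collider[open]; M:fork[blocks]; H:collider[blocks]; S:chain[open]; A:fork[open] ⇒ blocked
  4. R → E ← M → H ← A → G — E:collider[open]; M:fork[blocks]; H:collider[blocks]; A:fork[open] ⇒ blocked
At least one path is unblocked, so d-separation fails.

No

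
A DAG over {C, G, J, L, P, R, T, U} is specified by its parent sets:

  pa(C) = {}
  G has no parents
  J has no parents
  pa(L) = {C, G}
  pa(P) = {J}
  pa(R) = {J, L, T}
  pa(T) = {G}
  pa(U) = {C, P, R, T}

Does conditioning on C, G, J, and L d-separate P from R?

Yes

There are 6 undirected paths between P and R; checking each against the conditioning set {C, G, J, L}:
Path 1: P → U ← T → R
  U is a collider here and neither U nor any of its descendants is conditioned on, so the collider stays closed — the path is blocked at U.
Path 2: P → U ← T ← G → L → R
  U is a collider here and neither U nor any of its descendants is conditioned on, so the collider stays closed — the path is blocked at U.
Path 3: P → U ← R
  U is a collider here and neither U nor any of its descendants is conditioned on, so the collider stays closed — the path is blocked at U.
Path 4: P → U ← C → L → R
  U is a collider here and neither U nor any of its descendants is conditioned on, so the collider stays closed — the path is blocked at U.
Path 5: P → U ← C → L ← G → T → R
  U is a collider here and neither U nor any of its descendants is conditioned on, so the collider stays closed — the path is blocked at U.
Path 6: P ← J → R
  J is a fork here and J is conditioned on, so the path is blocked at J.
Since every path is blocked, d-separation holds.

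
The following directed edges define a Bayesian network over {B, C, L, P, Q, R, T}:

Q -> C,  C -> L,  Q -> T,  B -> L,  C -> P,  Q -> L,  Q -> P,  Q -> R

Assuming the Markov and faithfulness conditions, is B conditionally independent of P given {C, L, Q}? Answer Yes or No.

Enumerating the 4 paths from B to P and testing each for blocking by {C, L, Q}:
Path 1: B → L ← C ← Q → P
  C is a chain here and C is conditioned on, so the path is blocked at C.
Path 2: B → L ← C → P
  C is a fork here and C is conditioned on, so the path is blocked at C.
Path 3: B → L ← Q → C → P
  Q is a fork here and Q is conditioned on, so the path is blocked at Q.
Path 4: B → L ← Q → P
  Q is a fork here and Q is conditioned on, so the path is blocked at Q.
Every path is blocked, so B and P are d-separated given {C, L, Q}.

Yes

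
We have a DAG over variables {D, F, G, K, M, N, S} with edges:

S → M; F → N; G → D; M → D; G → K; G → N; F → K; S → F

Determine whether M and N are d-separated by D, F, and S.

No

Enumerating the 4 paths from M to N and testing each for blocking by {D, F, S}:
  1. M → D ← G → N — D:collider[open]; G:fork[open] ⇒ active
  2. M → D ← G → K ← F → N — D:collider[open]; G:fork[open]; K:collider[blocks]; F:fork[blocks] ⇒ blocked
  3. M ← S → F → N — S:fork[blocks]; F:chain[blocks] ⇒ blocked
  4. M ← S → F → K ← G → N — S:fork[blocks]; F:chain[blocks]; K:collider[blocks]; G:fork[open] ⇒ blocked
Since the path M → D ← G → N is active, M and N are not d-separated given {D, F, S}.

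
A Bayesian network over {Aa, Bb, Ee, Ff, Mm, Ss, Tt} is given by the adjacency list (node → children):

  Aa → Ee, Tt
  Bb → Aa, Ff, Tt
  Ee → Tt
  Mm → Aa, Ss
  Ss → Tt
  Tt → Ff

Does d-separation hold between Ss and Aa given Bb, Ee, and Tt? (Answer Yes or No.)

We examine all 5 paths between Ss and Aa:
  1. Ss ← Mm → Aa — Mm:fork[open] ⇒ active
  2. Ss → Tt → Ff ← Bb → Aa — Tt:chain[blocks]; Ff:collider[blocks]; Bb:fork[blocks] ⇒ blocked
  3. Ss → Tt ← Aa — Tt:collider[open] ⇒ active
  4. Ss → Tt ← Bb → Aa — Tt:collider[open]; Bb:fork[blocks] ⇒ blocked
  5. Ss → Tt ← Ee ← Aa — Tt:collider[open]; Ee:chain[blocks] ⇒ blocked
Since the path Ss ← Mm → Aa is active, Ss and Aa are not d-separated given {Bb, Ee, Tt}.

No — Ss and Aa are not d-separated given {Bb, Ee, Tt}.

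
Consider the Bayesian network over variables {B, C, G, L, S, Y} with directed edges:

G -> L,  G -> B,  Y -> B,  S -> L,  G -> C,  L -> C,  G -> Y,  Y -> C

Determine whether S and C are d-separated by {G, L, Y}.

We examine all 4 paths between S and C:
Path 1: S → L → C
  L is a chain here and L is conditioned on, so the path is blocked at L.
Path 2: S → L ← G → C
  G is a fork here and G is conditioned on, so the path is blocked at G.
Path 3: S → L ← G → B ← Y → C
  G is a fork here and G is conditioned on, so the path is blocked at G.
Path 4: S → L ← G → Y → C
  G is a fork here and G is conditioned on, so the path is blocked at G.
All paths are blocked; S ⊥ C | {G, L, Y} holds.

Yes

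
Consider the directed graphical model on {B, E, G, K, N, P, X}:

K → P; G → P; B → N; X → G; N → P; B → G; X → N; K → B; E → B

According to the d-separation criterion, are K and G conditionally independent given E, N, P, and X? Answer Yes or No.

We examine all 6 paths between K and G:
Path 1: K → P ← G
  P is a collider and P is conditioned on, which opens it — no node blocks this path, so it is active.
Path 2: K → P ← N ← X → G
  N is a chain here and N is conditioned on, so the path is blocked at N.
Path 3: K → P ← N ← B → G
  N is a chain here and N is conditioned on, so the path is blocked at N.
Path 4: K → B → G
  B is a chain and B is not conditioned on — no node blocks this path, so it is active.
Path 5: K → B → N ← X → G
  X is a fork here and X is conditioned on, so the path is blocked at X.
Path 6: K → B → N → P ← G
  N is a chain here and N is conditioned on, so the path is blocked at N.
Since the path K → P ← G is active, K and G are not d-separated given {E, N, P, X}.

No — K and G are not d-separated given {E, N, P, X}.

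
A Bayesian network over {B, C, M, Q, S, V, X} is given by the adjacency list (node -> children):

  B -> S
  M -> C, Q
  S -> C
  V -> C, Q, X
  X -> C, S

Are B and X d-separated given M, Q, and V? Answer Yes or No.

We examine all 4 paths between B and X:
  1. B → S → C ← X — S:chain[open]; C:collider[blocks] ⇒ blocked
  2. B → S → C ← V → X — S:chain[open]; C:collider[blocks]; V:fork[blocks] ⇒ blocked
  3. B → S → C ← M → Q ← V → X — S:chain[open]; C:collider[blocks]; M:fork[blocks]; Q:collider[open]; V:fork[blocks] ⇒ blocked
  4. B → S ← X — S:collider[blocks] ⇒ blocked
Every path is blocked, so B and X are d-separated given {M, Q, V}.

Yes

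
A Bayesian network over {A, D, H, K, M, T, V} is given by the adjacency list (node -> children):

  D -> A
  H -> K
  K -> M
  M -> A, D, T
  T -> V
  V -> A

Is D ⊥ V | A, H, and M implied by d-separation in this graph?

No

We examine all 4 paths between D and V:
  1. D ← M → T → V — M:fork[blocks]; T:chain[open] ⇒ blocked
  2. D ← M → A ← V — M:fork[blocks]; A:collider[open] ⇒ blocked
  3. D → A ← V — A:collider[open] ⇒ active
  4. D → A ← M → T → V — A:collider[open]; M:fork[blocks]; T:chain[open] ⇒ blocked
Since the path D → A ← V is active, D and V are not d-separated given {A, H, M}.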